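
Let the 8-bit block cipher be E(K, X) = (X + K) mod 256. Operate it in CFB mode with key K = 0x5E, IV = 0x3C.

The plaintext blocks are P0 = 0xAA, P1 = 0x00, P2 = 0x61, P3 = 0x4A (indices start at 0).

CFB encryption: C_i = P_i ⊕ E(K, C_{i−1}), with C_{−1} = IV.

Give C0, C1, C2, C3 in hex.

C0 = 0x30, C1 = 0x8E, C2 = 0x8D, C3 = 0xA1

C0: E(K, 0x3C) = 0x9A; 0xAA ⊕ 0x9A = 0x30.
C1: E(K, 0x30) = 0x8E; 0x00 ⊕ 0x8E = 0x8E.
C2: E(K, 0x8E) = 0xEC; 0x61 ⊕ 0xEC = 0x8D.
C3: E(K, 0x8D) = 0xEB; 0x4A ⊕ 0xEB = 0xA1.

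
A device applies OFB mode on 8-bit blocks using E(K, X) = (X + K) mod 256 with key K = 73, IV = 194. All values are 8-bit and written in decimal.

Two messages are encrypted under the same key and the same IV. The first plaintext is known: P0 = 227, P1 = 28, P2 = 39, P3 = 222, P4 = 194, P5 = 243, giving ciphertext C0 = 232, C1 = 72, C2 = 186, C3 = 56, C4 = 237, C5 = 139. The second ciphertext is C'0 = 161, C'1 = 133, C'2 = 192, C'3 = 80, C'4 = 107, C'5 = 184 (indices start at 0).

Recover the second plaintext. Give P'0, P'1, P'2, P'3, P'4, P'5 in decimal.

P'0 = 170, P'1 = 209, P'2 = 93, P'3 = 182, P'4 = 68, P'5 = 192

In OFB with a reused IV, both messages share the same keystream S_i, so C_i ⊕ C'_i = P_i ⊕ P'_i and thus P'_i = P_i ⊕ C_i ⊕ C'_i.
P'0: 227 ⊕ 232 ⊕ 161 = 170.
P'1: 28 ⊕ 72 ⊕ 133 = 209.
P'2: 39 ⊕ 186 ⊕ 192 = 93.
P'3: 222 ⊕ 56 ⊕ 80 = 182.
P'4: 194 ⊕ 237 ⊕ 107 = 68.
P'5: 243 ⊕ 139 ⊕ 184 = 192.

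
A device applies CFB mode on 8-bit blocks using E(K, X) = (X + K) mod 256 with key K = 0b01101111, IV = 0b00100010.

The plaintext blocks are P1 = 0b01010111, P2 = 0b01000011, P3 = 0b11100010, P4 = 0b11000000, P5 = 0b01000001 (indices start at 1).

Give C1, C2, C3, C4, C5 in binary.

CFB encryption: C_i = P_i ⊕ E(K, C_{i−1}), with C_{0} = IV.
C1: E(K, 0b00100010) = 0b10010001; 0b01010111 ⊕ 0b10010001 = 0b11000110.
C2: E(K, 0b11000110) = 0b00110101; 0b01000011 ⊕ 0b00110101 = 0b01110110.
C3: E(K, 0b01110110) = 0b11100101; 0b11100010 ⊕ 0b11100101 = 0b00000111.
C4: E(K, 0b00000111) = 0b01110110; 0b11000000 ⊕ 0b01110110 = 0b10110110.
C5: E(K, 0b10110110) = 0b00100101; 0b01000001 ⊕ 0b00100101 = 0b01100100.

C1 = 0b11000110, C2 = 0b01110110, C3 = 0b00000111, C4 = 0b10110110, C5 = 0b01100100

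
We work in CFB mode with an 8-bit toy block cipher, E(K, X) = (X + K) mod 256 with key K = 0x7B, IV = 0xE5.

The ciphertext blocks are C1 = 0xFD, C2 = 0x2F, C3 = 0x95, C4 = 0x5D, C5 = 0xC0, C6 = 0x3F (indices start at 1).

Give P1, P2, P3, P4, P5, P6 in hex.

P1 = 0x9D, P2 = 0x57, P3 = 0x3F, P4 = 0x4D, P5 = 0x18, P6 = 0x04

CFB decryption: P_i = C_i ⊕ E(K, C_{i−1}), with C_{0} = IV.
P1: E(K, 0xE5) = 0x60; 0xFD ⊕ 0x60 = 0x9D.
P2: E(K, 0xFD) = 0x78; 0x2F ⊕ 0x78 = 0x57.
P3: E(K, 0x2F) = 0xAA; 0x95 ⊕ 0xAA = 0x3F.
P4: E(K, 0x95) = 0x10; 0x5D ⊕ 0x10 = 0x4D.
P5: E(K, 0x5D) = 0xD8; 0xC0 ⊕ 0xD8 = 0x18.
P6: E(K, 0xC0) = 0x3B; 0x3F ⊕ 0x3B = 0x04.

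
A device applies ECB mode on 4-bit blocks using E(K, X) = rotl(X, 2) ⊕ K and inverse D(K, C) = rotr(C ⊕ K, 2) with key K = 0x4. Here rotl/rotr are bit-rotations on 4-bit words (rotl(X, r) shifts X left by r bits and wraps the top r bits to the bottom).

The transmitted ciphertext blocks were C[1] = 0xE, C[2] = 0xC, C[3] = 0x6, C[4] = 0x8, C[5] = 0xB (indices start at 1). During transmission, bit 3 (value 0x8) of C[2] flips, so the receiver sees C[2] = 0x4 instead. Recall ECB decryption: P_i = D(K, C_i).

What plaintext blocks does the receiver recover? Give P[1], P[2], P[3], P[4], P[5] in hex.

Only C[2] changed, to 0x4. In ECB, a change in C_i affects only P_i. Decrypting the received ciphertext:
P[1]: D(K, 0xE) = 0xA.
P[2]: D(K, 0x4) = 0x0.
P[3]: D(K, 0x6) = 0x8.
P[4]: D(K, 0x8) = 0x3.
P[5]: D(K, 0xB) = 0xF.
Blocks that differ from the original plaintext: P[2].

P[1] = 0xA, P[2] = 0x0, P[3] = 0x8, P[4] = 0x3, P[5] = 0xF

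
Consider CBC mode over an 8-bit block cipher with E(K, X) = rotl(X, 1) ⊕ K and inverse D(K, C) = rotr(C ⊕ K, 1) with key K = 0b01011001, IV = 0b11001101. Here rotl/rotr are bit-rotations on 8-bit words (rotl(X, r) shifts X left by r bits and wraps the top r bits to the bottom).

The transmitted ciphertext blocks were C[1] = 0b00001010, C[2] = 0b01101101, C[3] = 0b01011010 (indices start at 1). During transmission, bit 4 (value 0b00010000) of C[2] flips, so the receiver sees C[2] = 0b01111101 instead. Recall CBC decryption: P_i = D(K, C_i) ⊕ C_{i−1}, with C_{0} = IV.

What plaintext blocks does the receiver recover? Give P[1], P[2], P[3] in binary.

Only C[2] changed, to 0b01111101. In CBC, a change in C_i garbles P_i and flips the same bit in P_{i+1}. Decrypting the received ciphertext:
P[1]: D(K, 0b00001010) = 0b10101001; 0b10101001 ⊕ 0b11001101 = 0b01100100.
P[2]: D(K, 0b01111101) = 0b00010010; 0b00010010 ⊕ 0b00001010 = 0b00011000.
P[3]: D(K, 0b01011010) = 0b10000001; 0b10000001 ⊕ 0b01111101 = 0b11111100.
Blocks that differ from the original plaintext: P[2], P[3].

P[1] = 0b01100100, P[2] = 0b00011000, P[3] = 0b11111100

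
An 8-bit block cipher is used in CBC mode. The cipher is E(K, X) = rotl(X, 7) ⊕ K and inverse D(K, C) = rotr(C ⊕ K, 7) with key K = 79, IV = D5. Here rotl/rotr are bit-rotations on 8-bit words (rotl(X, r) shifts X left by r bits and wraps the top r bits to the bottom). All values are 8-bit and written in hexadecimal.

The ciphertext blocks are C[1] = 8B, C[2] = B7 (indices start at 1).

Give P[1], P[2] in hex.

CBC decryption: P_i = D(K, C_i) ⊕ C_{i−1}, with C_{0} = IV.
P[1]: D(K, 8B) = E5; E5 ⊕ D5 = 30.
P[2]: D(K, B7) = 9D; 9D ⊕ 8B = 16.

P[1] = 30, P[2] = 16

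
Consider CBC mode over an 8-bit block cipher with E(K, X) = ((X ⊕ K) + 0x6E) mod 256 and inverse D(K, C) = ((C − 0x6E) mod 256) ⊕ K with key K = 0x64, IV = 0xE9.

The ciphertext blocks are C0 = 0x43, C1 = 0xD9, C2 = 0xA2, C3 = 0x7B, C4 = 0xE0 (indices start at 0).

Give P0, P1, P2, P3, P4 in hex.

P0 = 0x58, P1 = 0x4C, P2 = 0x89, P3 = 0xCB, P4 = 0x6D

CBC decryption: P_i = D(K, C_i) ⊕ C_{i−1}, with C_{−1} = IV.
P0: D(K, 0x43) = 0xB1; 0xB1 ⊕ 0xE9 = 0x58.
P1: D(K, 0xD9) = 0x0F; 0x0F ⊕ 0x43 = 0x4C.
P2: D(K, 0xA2) = 0x50; 0x50 ⊕ 0xD9 = 0x89.
P3: D(K, 0x7B) = 0x69; 0x69 ⊕ 0xA2 = 0xCB.
P4: D(K, 0xE0) = 0x16; 0x16 ⊕ 0x7B = 0x6D.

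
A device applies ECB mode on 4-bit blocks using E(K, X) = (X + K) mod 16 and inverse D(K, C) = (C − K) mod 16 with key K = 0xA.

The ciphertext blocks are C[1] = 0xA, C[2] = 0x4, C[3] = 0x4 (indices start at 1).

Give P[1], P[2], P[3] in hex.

P[1] = 0x0, P[2] = 0xA, P[3] = 0xA

ECB decryption: P_i = D(K, C_i).
P[1]: D(K, 0xA) = 0x0.
P[2]: D(K, 0x4) = 0xA.
P[3]: D(K, 0x4) = 0xA.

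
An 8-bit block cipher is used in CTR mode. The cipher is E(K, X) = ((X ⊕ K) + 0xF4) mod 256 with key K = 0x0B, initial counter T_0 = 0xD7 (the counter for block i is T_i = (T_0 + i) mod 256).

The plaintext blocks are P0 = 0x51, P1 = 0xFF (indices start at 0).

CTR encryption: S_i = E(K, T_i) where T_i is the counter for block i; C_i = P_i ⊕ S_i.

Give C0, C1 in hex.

C0 = 0x81, C1 = 0x38

C0: T = 0xD7, S = E(K, T) = 0xD0; 0x51 ⊕ 0xD0 = 0x81.
C1: T = 0xD8, S = E(K, T) = 0xC7; 0xFF ⊕ 0xC7 = 0x38.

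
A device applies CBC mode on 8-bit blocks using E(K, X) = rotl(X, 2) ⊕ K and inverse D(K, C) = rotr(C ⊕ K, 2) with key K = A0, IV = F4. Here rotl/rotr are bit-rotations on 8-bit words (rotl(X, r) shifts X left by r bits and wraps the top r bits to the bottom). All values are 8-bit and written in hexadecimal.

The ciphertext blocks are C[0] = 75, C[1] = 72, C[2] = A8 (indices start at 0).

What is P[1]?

CBC decryption: P_i = D(K, C_i) ⊕ C_{i−1}, with C_{−1} = IV.
P[1]: D(K, 72) = B4; B4 ⊕ 75 = C1.

P[1] = C1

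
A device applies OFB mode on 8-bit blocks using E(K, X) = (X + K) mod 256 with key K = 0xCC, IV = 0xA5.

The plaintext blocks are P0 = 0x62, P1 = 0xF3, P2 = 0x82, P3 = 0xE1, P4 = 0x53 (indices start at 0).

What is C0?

OFB encryption: S_i = E(K, S_{i−1}) with S_{−1} = IV; C_i = P_i ⊕ S_i.
C0: S = E(K, 0xA5) = 0x71; 0x62 ⊕ 0x71 = 0x13.

C0 = 0x13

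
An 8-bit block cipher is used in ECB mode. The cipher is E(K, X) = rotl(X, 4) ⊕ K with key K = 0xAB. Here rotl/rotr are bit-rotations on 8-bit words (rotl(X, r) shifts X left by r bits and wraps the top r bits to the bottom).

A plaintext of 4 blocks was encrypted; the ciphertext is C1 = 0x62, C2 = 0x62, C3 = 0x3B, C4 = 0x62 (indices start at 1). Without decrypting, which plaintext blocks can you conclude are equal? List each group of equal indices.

ECB encrypts each block independently with the same key, so equal ciphertext blocks imply equal plaintext blocks.
C1 = C2 = C4 = 0x62, so P1 = P2 = P4.

P1 = P2 = P4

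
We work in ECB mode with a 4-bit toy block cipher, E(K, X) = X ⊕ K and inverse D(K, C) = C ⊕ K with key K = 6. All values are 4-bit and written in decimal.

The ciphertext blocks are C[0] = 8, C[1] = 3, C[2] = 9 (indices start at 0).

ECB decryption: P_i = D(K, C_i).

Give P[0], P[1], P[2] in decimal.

P[0] = 14, P[1] = 5, P[2] = 15

P[0]: D(K, 8) = 14.
P[1]: D(K, 3) = 5.
P[2]: D(K, 9) = 15.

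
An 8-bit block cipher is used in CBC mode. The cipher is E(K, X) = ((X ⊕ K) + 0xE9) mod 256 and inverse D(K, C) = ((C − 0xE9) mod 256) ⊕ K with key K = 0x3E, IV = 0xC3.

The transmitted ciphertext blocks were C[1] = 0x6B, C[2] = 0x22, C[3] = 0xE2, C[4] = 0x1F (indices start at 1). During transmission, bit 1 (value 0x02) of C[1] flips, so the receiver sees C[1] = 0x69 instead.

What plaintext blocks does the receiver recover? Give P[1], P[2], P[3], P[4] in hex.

CBC decryption: P_i = D(K, C_i) ⊕ C_{i−1}, with C_{0} = IV.
Only C[1] changed, to 0x69. In CBC, a change in C_i garbles P_i and flips the same bit in P_{i+1}. Decrypting the received ciphertext:
P[1]: D(K, 0x69) = 0xBE; 0xBE ⊕ 0xC3 = 0x7D.
P[2]: D(K, 0x22) = 0x07; 0x07 ⊕ 0x69 = 0x6E.
P[3]: D(K, 0xE2) = 0xC7; 0xC7 ⊕ 0x22 = 0xE5.
P[4]: D(K, 0x1F) = 0x08; 0x08 ⊕ 0xE2 = 0xEA.
Blocks that differ from the original plaintext: P[1], P[2].

P[1] = 0x7D, P[2] = 0x6E, P[3] = 0xE5, P[4] = 0xEA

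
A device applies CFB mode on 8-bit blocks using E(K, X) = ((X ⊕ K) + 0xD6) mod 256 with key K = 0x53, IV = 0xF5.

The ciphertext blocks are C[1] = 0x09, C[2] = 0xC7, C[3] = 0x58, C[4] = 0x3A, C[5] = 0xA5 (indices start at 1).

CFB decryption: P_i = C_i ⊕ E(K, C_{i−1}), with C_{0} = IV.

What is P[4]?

P[4] = 0xDB

P[4]: E(K, 0x58) = 0xE1; 0x3A ⊕ 0xE1 = 0xDB.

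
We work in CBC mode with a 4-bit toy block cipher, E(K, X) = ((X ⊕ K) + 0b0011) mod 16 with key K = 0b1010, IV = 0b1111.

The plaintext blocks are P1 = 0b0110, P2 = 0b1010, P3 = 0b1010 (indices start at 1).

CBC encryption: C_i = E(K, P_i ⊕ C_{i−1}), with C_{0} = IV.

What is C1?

C1 = 0b0110

C1: P1 ⊕ 0b1111 = 0b1001; E(K, 0b1001) = 0b0110.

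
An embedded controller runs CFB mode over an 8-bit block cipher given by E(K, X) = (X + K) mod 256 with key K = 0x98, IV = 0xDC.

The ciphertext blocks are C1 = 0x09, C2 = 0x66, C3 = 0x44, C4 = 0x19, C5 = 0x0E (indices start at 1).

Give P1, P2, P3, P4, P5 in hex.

CFB decryption: P_i = C_i ⊕ E(K, C_{i−1}), with C_{0} = IV.
P1: E(K, 0xDC) = 0x74; 0x09 ⊕ 0x74 = 0x7D.
P2: E(K, 0x09) = 0xA1; 0x66 ⊕ 0xA1 = 0xC7.
P3: E(K, 0x66) = 0xFE; 0x44 ⊕ 0xFE = 0xBA.
P4: E(K, 0x44) = 0xDC; 0x19 ⊕ 0xDC = 0xC5.
P5: E(K, 0x19) = 0xB1; 0x0E ⊕ 0xB1 = 0xBF.

P1 = 0x7D, P2 = 0xC7, P3 = 0xBA, P4 = 0xC5, P5 = 0xBF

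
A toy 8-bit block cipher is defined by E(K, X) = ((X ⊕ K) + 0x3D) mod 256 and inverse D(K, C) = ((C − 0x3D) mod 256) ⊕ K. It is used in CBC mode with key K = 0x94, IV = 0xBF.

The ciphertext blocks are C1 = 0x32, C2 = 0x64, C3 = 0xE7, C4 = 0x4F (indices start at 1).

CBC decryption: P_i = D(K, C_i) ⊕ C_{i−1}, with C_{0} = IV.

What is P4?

P4 = 0x61

P4: D(K, 0x4F) = 0x86; 0x86 ⊕ 0xE7 = 0x61.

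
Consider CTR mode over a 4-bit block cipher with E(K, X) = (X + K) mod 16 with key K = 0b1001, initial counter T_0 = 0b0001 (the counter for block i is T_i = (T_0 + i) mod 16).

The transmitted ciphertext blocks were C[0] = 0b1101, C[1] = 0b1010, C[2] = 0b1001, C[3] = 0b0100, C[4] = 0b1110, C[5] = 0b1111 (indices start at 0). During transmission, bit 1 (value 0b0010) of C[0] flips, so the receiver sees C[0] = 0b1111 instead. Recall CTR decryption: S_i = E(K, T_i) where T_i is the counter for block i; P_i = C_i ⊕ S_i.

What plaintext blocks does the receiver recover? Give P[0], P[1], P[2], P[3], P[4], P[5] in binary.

P[0] = 0b0101, P[1] = 0b0001, P[2] = 0b0101, P[3] = 0b1001, P[4] = 0b0000, P[5] = 0b0000

Only C[0] changed, to 0b1111. In CTR, a change in C_i flips the same bit in P_i only; the keystream is unaffected. Decrypting the received ciphertext:
P[0]: T = 0b0001, S = E(K, T) = 0b1010; 0b1111 ⊕ 0b1010 = 0b0101.
P[1]: T = 0b0010, S = E(K, T) = 0b1011; 0b1010 ⊕ 0b1011 = 0b0001.
P[2]: T = 0b0011, S = E(K, T) = 0b1100; 0b1001 ⊕ 0b1100 = 0b0101.
P[3]: T = 0b0100, S = E(K, T) = 0b1101; 0b0100 ⊕ 0b1101 = 0b1001.
P[4]: T = 0b0101, S = E(K, T) = 0b1110; 0b1110 ⊕ 0b1110 = 0b0000.
P[5]: T = 0b0110, S = E(K, T) = 0b1111; 0b1111 ⊕ 0b1111 = 0b0000.
Blocks that differ from the original plaintext: P[0].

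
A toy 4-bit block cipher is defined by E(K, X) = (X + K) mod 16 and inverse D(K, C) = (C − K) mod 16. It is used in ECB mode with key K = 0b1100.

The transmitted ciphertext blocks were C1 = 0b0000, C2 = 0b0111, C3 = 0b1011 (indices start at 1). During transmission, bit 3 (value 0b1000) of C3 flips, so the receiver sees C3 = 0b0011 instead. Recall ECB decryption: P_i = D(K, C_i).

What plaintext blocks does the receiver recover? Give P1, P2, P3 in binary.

P1 = 0b0100, P2 = 0b1011, P3 = 0b0111

Only C3 changed, to 0b0011. In ECB, a change in C_i affects only P_i. Decrypting the received ciphertext:
P1: D(K, 0b0000) = 0b0100.
P2: D(K, 0b0111) = 0b1011.
P3: D(K, 0b0011) = 0b0111.
Blocks that differ from the original plaintext: P3.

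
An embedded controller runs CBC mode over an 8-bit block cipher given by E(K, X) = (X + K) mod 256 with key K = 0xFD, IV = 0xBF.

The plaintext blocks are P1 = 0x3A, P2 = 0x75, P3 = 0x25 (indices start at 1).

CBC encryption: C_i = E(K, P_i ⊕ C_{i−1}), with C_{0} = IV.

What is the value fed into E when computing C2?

C1: P1 ⊕ 0xBF = 0x85; E(K, 0x85) = 0x82.
C2: P2 ⊕ 0x82 = 0xF7; E(K, 0xF7) = 0xF4.
So the input to E for block 2 is 0xF7.

0xF7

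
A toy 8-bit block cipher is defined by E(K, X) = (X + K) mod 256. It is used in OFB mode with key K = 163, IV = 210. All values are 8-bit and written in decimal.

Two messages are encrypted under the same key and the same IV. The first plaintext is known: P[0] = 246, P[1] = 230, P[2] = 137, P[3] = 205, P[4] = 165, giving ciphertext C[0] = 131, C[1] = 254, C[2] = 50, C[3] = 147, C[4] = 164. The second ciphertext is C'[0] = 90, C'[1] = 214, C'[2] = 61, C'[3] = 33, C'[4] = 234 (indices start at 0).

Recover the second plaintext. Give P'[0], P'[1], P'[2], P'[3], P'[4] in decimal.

P'[0] = 47, P'[1] = 206, P'[2] = 134, P'[3] = 127, P'[4] = 235

In OFB with a reused IV, both messages share the same keystream S_i, so C_i ⊕ C'_i = P_i ⊕ P'_i and thus P'_i = P_i ⊕ C_i ⊕ C'_i.
P'[0]: 246 ⊕ 131 ⊕ 90 = 47.
P'[1]: 230 ⊕ 254 ⊕ 214 = 206.
P'[2]: 137 ⊕ 50 ⊕ 61 = 134.
P'[3]: 205 ⊕ 147 ⊕ 33 = 127.
P'[4]: 165 ⊕ 164 ⊕ 234 = 235.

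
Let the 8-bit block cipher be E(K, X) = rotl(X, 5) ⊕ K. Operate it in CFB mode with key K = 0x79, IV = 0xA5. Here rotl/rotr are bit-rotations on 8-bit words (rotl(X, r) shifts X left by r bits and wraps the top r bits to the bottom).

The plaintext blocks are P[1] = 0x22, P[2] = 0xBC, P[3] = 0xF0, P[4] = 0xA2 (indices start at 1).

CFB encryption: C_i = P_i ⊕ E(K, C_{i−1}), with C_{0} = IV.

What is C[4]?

C[1]: E(K, 0xA5) = 0xCD; 0x22 ⊕ 0xCD = 0xEF.
C[2]: E(K, 0xEF) = 0x84; 0xBC ⊕ 0x84 = 0x38.
C[3]: E(K, 0x38) = 0x7E; 0xF0 ⊕ 0x7E = 0x8E.
C[4]: E(K, 0x8E) = 0xA8; 0xA2 ⊕ 0xA8 = 0x0A.

C[4] = 0x0A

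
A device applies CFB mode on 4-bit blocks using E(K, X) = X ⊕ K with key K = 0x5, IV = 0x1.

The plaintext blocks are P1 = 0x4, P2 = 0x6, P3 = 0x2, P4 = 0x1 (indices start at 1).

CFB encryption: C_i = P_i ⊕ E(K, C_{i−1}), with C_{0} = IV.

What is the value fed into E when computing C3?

C1: E(K, 0x1) = 0x4; 0x4 ⊕ 0x4 = 0x0.
C2: E(K, 0x0) = 0x5; 0x6 ⊕ 0x5 = 0x3.
C3: E(K, 0x3) = 0x6; 0x2 ⊕ 0x6 = 0x4.
So the input to E for block 3 is 0x3.

0x3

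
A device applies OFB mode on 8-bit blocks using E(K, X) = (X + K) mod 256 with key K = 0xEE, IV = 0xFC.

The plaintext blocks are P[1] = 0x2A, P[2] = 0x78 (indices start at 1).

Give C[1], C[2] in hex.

OFB encryption: S_i = E(K, S_{i−1}) with S_{0} = IV; C_i = P_i ⊕ S_i.
C[1]: S = E(K, 0xFC) = 0xEA; 0x2A ⊕ 0xEA = 0xC0.
C[2]: S = E(K, 0xEA) = 0xD8; 0x78 ⊕ 0xD8 = 0xA0.

C[1] = 0xC0, C[2] = 0xA0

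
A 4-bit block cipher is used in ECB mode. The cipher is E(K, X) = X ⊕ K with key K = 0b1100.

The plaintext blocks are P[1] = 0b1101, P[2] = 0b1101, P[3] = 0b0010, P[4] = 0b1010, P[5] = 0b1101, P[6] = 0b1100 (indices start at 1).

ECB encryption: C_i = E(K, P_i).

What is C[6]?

C[6]: E(K, 0b1100) = 0b0000.

C[6] = 0b0000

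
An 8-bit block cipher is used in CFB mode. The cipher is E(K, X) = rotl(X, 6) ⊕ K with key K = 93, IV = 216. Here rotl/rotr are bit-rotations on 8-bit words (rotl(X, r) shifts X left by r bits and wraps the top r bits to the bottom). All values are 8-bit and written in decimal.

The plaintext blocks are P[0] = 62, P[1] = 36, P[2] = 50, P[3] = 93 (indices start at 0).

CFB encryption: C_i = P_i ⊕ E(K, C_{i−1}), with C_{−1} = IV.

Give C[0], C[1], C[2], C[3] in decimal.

C[0] = 85, C[1] = 44, C[2] = 100, C[3] = 25

C[0]: E(K, 216) = 107; 62 ⊕ 107 = 85.
C[1]: E(K, 85) = 8; 36 ⊕ 8 = 44.
C[2]: E(K, 44) = 86; 50 ⊕ 86 = 100.
C[3]: E(K, 100) = 68; 93 ⊕ 68 = 25.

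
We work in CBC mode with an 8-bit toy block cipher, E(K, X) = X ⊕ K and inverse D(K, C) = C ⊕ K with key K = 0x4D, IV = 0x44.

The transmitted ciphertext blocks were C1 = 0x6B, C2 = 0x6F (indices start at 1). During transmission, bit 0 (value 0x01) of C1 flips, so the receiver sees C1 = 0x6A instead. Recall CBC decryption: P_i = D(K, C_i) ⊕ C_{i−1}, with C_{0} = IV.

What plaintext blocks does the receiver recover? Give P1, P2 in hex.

Only C1 changed, to 0x6A. In CBC, a change in C_i garbles P_i and flips the same bit in P_{i+1}. Decrypting the received ciphertext:
P1: D(K, 0x6A) = 0x27; 0x27 ⊕ 0x44 = 0x63.
P2: D(K, 0x6F) = 0x22; 0x22 ⊕ 0x6A = 0x48.
Blocks that differ from the original plaintext: P1, P2.

P1 = 0x63, P2 = 0x48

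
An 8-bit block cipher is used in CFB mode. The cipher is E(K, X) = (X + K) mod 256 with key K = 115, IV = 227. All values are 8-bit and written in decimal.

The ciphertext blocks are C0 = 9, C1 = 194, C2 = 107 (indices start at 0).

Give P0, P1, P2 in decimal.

CFB decryption: P_i = C_i ⊕ E(K, C_{i−1}), with C_{−1} = IV.
P0: E(K, 227) = 86; 9 ⊕ 86 = 95.
P1: E(K, 9) = 124; 194 ⊕ 124 = 190.
P2: E(K, 194) = 53; 107 ⊕ 53 = 94.

P0 = 95, P1 = 190, P2 = 94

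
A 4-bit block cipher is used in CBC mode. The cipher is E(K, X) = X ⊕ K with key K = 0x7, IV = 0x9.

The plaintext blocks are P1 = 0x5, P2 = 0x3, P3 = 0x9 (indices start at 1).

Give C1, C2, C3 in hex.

C1 = 0xB, C2 = 0xF, C3 = 0x1

CBC encryption: C_i = E(K, P_i ⊕ C_{i−1}), with C_{0} = IV.
C1: P1 ⊕ 0x9 = 0xC; E(K, 0xC) = 0xB.
C2: P2 ⊕ 0xB = 0x8; E(K, 0x8) = 0xF.
C3: P3 ⊕ 0xF = 0x6; E(K, 0x6) = 0x1.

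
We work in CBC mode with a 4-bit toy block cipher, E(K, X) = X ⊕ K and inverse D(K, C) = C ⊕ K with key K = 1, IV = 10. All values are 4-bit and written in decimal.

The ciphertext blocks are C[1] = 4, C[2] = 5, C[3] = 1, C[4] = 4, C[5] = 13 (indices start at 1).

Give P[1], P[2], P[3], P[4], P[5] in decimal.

CBC decryption: P_i = D(K, C_i) ⊕ C_{i−1}, with C_{0} = IV.
P[1]: D(K, 4) = 5; 5 ⊕ 10 = 15.
P[2]: D(K, 5) = 4; 4 ⊕ 4 = 0.
P[3]: D(K, 1) = 0; 0 ⊕ 5 = 5.
P[4]: D(K, 4) = 5; 5 ⊕ 1 = 4.
P[5]: D(K, 13) = 12; 12 ⊕ 4 = 8.

P[1] = 15, P[2] = 0, P[3] = 5, P[4] = 4, P[5] = 8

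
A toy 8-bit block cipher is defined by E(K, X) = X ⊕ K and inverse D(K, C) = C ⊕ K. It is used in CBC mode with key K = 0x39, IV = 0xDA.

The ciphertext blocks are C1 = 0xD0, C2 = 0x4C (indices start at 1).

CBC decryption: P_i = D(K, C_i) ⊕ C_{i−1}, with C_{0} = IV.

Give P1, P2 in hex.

P1 = 0x33, P2 = 0xA5

P1: D(K, 0xD0) = 0xE9; 0xE9 ⊕ 0xDA = 0x33.
P2: D(K, 0x4C) = 0x75; 0x75 ⊕ 0xD0 = 0xA5.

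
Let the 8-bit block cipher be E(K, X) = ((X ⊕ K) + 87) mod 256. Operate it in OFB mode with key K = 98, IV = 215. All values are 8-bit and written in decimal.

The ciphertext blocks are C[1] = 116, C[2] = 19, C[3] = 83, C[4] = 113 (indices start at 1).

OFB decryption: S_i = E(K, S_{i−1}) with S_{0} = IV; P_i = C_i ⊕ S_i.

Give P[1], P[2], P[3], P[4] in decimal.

P[1]: S = E(K, 215) = 12; 116 ⊕ 12 = 120.
P[2]: S = E(K, 12) = 197; 19 ⊕ 197 = 214.
P[3]: S = E(K, 197) = 254; 83 ⊕ 254 = 173.
P[4]: S = E(K, 254) = 243; 113 ⊕ 243 = 130.

P[1] = 120, P[2] = 214, P[3] = 173, P[4] = 130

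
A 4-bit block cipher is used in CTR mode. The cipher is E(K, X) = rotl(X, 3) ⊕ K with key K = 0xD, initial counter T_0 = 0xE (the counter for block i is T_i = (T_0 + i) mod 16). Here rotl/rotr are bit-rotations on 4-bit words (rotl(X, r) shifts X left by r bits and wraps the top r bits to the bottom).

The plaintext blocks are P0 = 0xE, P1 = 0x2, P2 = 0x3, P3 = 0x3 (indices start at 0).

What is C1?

CTR encryption: S_i = E(K, T_i) where T_i is the counter for block i; C_i = P_i ⊕ S_i.
C0: T = 0xE, S = E(K, T) = 0xA; 0xE ⊕ 0xA = 0x4.
C1: T = 0xF, S = E(K, T) = 0x2; 0x2 ⊕ 0x2 = 0x0.

C1 = 0x0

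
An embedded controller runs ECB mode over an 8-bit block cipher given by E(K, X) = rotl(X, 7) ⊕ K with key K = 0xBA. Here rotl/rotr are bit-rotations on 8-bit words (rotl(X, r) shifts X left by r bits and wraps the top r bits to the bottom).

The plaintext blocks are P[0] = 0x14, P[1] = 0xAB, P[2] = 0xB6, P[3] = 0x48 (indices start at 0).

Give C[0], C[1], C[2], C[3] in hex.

ECB encryption: C_i = E(K, P_i).
C[0]: E(K, 0x14) = 0xB0.
C[1]: E(K, 0xAB) = 0x6F.
C[2]: E(K, 0xB6) = 0xE1.
C[3]: E(K, 0x48) = 0x9E.

C[0] = 0xB0, C[1] = 0x6F, C[2] = 0xE1, C[3] = 0x9E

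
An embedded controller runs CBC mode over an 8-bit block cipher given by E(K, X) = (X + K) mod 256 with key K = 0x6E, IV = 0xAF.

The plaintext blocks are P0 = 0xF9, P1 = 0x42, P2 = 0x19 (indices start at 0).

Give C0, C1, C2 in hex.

C0 = 0xC4, C1 = 0xF4, C2 = 0x5B

CBC encryption: C_i = E(K, P_i ⊕ C_{i−1}), with C_{−1} = IV.
C0: P0 ⊕ 0xAF = 0x56; E(K, 0x56) = 0xC4.
C1: P1 ⊕ 0xC4 = 0x86; E(K, 0x86) = 0xF4.
C2: P2 ⊕ 0xF4 = 0xED; E(K, 0xED) = 0x5B.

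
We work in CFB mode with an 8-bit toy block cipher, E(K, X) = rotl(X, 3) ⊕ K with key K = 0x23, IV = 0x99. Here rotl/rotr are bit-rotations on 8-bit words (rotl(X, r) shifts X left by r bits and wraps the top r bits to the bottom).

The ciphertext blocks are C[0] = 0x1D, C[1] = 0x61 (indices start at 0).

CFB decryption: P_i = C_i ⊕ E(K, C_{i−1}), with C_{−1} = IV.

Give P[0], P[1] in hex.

P[0] = 0xF2, P[1] = 0xAA

P[0]: E(K, 0x99) = 0xEF; 0x1D ⊕ 0xEF = 0xF2.
P[1]: E(K, 0x1D) = 0xCB; 0x61 ⊕ 0xCB = 0xAA.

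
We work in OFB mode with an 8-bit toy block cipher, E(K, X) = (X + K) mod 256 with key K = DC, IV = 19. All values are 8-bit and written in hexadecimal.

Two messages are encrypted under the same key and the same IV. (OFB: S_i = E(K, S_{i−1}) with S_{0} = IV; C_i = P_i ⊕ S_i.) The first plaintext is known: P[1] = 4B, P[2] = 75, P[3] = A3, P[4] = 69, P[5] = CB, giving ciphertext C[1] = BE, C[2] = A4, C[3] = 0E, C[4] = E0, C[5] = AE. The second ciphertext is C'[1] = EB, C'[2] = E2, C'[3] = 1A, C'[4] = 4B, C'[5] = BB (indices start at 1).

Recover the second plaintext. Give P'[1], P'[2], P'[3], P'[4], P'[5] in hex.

In OFB with a reused IV, both messages share the same keystream S_i, so C_i ⊕ C'_i = P_i ⊕ P'_i and thus P'_i = P_i ⊕ C_i ⊕ C'_i.
P'[1]: 4B ⊕ BE ⊕ EB = 1E.
P'[2]: 75 ⊕ A4 ⊕ E2 = 33.
P'[3]: A3 ⊕ 0E ⊕ 1A = B7.
P'[4]: 69 ⊕ E0 ⊕ 4B = C2.
P'[5]: CB ⊕ AE ⊕ BB = DE.

P'[1] = 1E, P'[2] = 33, P'[3] = B7, P'[4] = C2, P'[5] = DE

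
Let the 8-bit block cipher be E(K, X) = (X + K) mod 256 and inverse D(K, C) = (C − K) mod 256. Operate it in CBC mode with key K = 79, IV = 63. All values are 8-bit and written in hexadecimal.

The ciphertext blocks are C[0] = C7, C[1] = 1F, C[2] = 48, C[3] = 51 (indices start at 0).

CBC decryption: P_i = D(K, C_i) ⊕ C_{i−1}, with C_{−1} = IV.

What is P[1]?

P[1] = 61

P[1]: D(K, 1F) = A6; A6 ⊕ C7 = 61.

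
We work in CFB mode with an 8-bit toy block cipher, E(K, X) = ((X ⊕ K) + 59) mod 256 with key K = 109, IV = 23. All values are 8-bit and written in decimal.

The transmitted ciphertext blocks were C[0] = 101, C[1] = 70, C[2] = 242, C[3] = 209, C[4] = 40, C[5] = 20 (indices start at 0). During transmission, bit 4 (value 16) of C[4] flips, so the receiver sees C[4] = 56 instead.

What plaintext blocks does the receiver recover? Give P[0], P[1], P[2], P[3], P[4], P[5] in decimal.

CFB decryption: P_i = C_i ⊕ E(K, C_{i−1}), with C_{−1} = IV.
Only C[4] changed, to 56. In CFB, a change in C_i flips the same bit in P_i and garbles P_{i+1}. Decrypting the received ciphertext:
P[0]: E(K, 23) = 181; 101 ⊕ 181 = 208.
P[1]: E(K, 101) = 67; 70 ⊕ 67 = 5.
P[2]: E(K, 70) = 102; 242 ⊕ 102 = 148.
P[3]: E(K, 242) = 218; 209 ⊕ 218 = 11.
P[4]: E(K, 209) = 247; 56 ⊕ 247 = 207.
P[5]: E(K, 56) = 144; 20 ⊕ 144 = 132.
Blocks that differ from the original plaintext: P[4], P[5].

P[0] = 208, P[1] = 5, P[2] = 148, P[3] = 11, P[4] = 207, P[5] = 132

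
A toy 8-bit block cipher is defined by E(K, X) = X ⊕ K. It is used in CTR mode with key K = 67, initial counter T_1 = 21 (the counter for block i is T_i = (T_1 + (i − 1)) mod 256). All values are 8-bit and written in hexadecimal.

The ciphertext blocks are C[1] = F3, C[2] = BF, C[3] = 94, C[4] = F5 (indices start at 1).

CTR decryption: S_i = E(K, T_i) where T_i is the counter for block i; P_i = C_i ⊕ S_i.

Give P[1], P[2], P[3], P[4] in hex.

P[1] = B5, P[2] = FA, P[3] = D0, P[4] = B6

P[1]: T = 21, S = E(K, T) = 46; F3 ⊕ 46 = B5.
P[2]: T = 22, S = E(K, T) = 45; BF ⊕ 45 = FA.
P[3]: T = 23, S = E(K, T) = 44; 94 ⊕ 44 = D0.
P[4]: T = 24, S = E(K, T) = 43; F5 ⊕ 43 = B6.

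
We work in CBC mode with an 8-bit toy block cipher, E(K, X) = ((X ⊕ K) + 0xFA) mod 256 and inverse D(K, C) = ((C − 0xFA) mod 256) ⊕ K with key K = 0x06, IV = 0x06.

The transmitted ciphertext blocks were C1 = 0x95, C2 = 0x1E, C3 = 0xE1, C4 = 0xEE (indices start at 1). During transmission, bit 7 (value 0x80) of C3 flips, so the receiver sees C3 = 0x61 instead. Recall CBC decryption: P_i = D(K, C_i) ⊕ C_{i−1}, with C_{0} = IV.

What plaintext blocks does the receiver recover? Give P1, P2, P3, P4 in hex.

P1 = 0x9B, P2 = 0xB7, P3 = 0x7F, P4 = 0x93

Only C3 changed, to 0x61. In CBC, a change in C_i garbles P_i and flips the same bit in P_{i+1}. Decrypting the received ciphertext:
P1: D(K, 0x95) = 0x9D; 0x9D ⊕ 0x06 = 0x9B.
P2: D(K, 0x1E) = 0x22; 0x22 ⊕ 0x95 = 0xB7.
P3: D(K, 0x61) = 0x61; 0x61 ⊕ 0x1E = 0x7F.
P4: D(K, 0xEE) = 0xF2; 0xF2 ⊕ 0x61 = 0x93.
Blocks that differ from the original plaintext: P3, P4.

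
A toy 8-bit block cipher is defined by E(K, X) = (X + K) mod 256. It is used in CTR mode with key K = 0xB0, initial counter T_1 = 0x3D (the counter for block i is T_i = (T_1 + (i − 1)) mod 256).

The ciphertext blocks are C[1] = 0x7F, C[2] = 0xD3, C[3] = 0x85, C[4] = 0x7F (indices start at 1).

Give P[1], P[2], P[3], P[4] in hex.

P[1] = 0x92, P[2] = 0x3D, P[3] = 0x6A, P[4] = 0x8F

CTR decryption: S_i = E(K, T_i) where T_i is the counter for block i; P_i = C_i ⊕ S_i.
P[1]: T = 0x3D, S = E(K, T) = 0xED; 0x7F ⊕ 0xED = 0x92.
P[2]: T = 0x3E, S = E(K, T) = 0xEE; 0xD3 ⊕ 0xEE = 0x3D.
P[3]: T = 0x3F, S = E(K, T) = 0xEF; 0x85 ⊕ 0xEF = 0x6A.
P[4]: T = 0x40, S = E(K, T) = 0xF0; 0x7F ⊕ 0xF0 = 0x8F.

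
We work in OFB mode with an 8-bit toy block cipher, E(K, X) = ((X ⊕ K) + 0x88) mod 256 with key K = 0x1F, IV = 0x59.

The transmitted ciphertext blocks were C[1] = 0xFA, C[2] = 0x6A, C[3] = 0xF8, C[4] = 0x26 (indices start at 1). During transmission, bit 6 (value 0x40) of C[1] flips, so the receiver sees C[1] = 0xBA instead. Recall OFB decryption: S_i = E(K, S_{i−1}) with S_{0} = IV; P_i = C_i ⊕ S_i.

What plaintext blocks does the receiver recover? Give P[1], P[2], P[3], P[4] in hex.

Only C[1] changed, to 0xBA. In OFB, a change in C_i flips the same bit in P_i only; the keystream is unaffected. Decrypting the received ciphertext:
P[1]: S = E(K, 0x59) = 0xCE; 0xBA ⊕ 0xCE = 0x74.
P[2]: S = E(K, 0xCE) = 0x59; 0x6A ⊕ 0x59 = 0x33.
P[3]: S = E(K, 0x59) = 0xCE; 0xF8 ⊕ 0xCE = 0x36.
P[4]: S = E(K, 0xCE) = 0x59; 0x26 ⊕ 0x59 = 0x7F.
Blocks that differ from the original plaintext: P[1].

P[1] = 0x74, P[2] = 0x33, P[3] = 0x36, P[4] = 0x7F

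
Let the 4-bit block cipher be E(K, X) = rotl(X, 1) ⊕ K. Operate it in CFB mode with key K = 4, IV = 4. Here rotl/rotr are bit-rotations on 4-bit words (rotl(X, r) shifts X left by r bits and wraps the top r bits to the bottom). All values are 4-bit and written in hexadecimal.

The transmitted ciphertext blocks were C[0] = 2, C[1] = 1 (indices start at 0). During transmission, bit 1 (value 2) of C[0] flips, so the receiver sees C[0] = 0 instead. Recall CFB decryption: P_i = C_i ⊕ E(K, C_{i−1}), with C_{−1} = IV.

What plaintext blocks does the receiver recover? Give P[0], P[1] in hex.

P[0] = C, P[1] = 5

Only C[0] changed, to 0. In CFB, a change in C_i flips the same bit in P_i and garbles P_{i+1}. Decrypting the received ciphertext:
P[0]: E(K, 4) = C; 0 ⊕ C = C.
P[1]: E(K, 0) = 4; 1 ⊕ 4 = 5.
Blocks that differ from the original plaintext: P[0], P[1].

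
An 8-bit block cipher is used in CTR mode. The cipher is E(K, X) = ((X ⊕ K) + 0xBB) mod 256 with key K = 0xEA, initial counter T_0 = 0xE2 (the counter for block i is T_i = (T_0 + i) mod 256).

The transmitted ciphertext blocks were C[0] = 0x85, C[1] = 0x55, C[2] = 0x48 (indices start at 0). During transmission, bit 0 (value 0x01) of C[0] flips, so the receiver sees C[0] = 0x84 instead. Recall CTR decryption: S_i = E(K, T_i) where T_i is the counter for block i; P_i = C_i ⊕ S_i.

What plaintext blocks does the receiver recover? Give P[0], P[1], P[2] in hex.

P[0] = 0x47, P[1] = 0x91, P[2] = 0x81

Only C[0] changed, to 0x84. In CTR, a change in C_i flips the same bit in P_i only; the keystream is unaffected. Decrypting the received ciphertext:
P[0]: T = 0xE2, S = E(K, T) = 0xC3; 0x84 ⊕ 0xC3 = 0x47.
P[1]: T = 0xE3, S = E(K, T) = 0xC4; 0x55 ⊕ 0xC4 = 0x91.
P[2]: T = 0xE4, S = E(K, T) = 0xC9; 0x48 ⊕ 0xC9 = 0x81.
Blocks that differ from the original plaintext: P[0].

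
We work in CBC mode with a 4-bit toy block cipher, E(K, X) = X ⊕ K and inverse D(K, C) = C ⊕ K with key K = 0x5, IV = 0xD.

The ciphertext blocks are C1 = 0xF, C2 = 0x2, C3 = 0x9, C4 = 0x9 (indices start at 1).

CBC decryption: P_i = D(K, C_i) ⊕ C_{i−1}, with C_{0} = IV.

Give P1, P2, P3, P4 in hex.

P1 = 0x7, P2 = 0x8, P3 = 0xE, P4 = 0x5

P1: D(K, 0xF) = 0xA; 0xA ⊕ 0xD = 0x7.
P2: D(K, 0x2) = 0x7; 0x7 ⊕ 0xF = 0x8.
P3: D(K, 0x9) = 0xC; 0xC ⊕ 0x2 = 0xE.
P4: D(K, 0x9) = 0xC; 0xC ⊕ 0x9 = 0x5.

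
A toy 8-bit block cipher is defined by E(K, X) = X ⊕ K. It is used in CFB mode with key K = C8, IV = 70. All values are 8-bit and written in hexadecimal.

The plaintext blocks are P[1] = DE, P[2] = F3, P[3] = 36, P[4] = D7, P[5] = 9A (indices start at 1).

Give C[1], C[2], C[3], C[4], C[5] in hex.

CFB encryption: C_i = P_i ⊕ E(K, C_{i−1}), with C_{0} = IV.
C[1]: E(K, 70) = B8; DE ⊕ B8 = 66.
C[2]: E(K, 66) = AE; F3 ⊕ AE = 5D.
C[3]: E(K, 5D) = 95; 36 ⊕ 95 = A3.
C[4]: E(K, A3) = 6B; D7 ⊕ 6B = BC.
C[5]: E(K, BC) = 74; 9A ⊕ 74 = EE.

C[1] = 66, C[2] = 5D, C[3] = A3, C[4] = BC, C[5] = EE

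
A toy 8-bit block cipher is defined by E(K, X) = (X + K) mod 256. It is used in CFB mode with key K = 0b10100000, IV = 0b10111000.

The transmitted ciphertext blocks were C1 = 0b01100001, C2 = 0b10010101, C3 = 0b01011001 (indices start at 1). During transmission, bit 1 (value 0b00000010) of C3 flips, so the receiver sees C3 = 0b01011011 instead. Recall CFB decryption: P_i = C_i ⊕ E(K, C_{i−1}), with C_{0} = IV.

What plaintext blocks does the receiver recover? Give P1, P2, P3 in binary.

P1 = 0b00111001, P2 = 0b10010100, P3 = 0b01101110

Only C3 changed, to 0b01011011. In CFB, a change in C_i flips the same bit in P_i and garbles P_{i+1}. Decrypting the received ciphertext:
P1: E(K, 0b10111000) = 0b01011000; 0b01100001 ⊕ 0b01011000 = 0b00111001.
P2: E(K, 0b01100001) = 0b00000001; 0b10010101 ⊕ 0b00000001 = 0b10010100.
P3: E(K, 0b10010101) = 0b00110101; 0b01011011 ⊕ 0b00110101 = 0b01101110.
Blocks that differ from the original plaintext: P3.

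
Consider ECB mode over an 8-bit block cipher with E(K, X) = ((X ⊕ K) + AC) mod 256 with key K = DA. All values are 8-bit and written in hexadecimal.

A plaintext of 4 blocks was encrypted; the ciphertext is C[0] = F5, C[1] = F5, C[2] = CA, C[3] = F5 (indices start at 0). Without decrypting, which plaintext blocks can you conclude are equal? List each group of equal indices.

P[0] = P[1] = P[3]

ECB encrypts each block independently with the same key, so equal ciphertext blocks imply equal plaintext blocks.
C[0] = C[1] = C[3] = F5, so P[0] = P[1] = P[3].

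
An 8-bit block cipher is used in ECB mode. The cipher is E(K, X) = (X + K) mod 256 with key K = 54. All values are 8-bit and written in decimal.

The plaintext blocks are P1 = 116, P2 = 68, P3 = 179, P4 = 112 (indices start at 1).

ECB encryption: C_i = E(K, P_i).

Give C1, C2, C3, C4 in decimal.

C1: E(K, 116) = 170.
C2: E(K, 68) = 122.
C3: E(K, 179) = 233.
C4: E(K, 112) = 166.

C1 = 170, C2 = 122, C3 = 233, C4 = 166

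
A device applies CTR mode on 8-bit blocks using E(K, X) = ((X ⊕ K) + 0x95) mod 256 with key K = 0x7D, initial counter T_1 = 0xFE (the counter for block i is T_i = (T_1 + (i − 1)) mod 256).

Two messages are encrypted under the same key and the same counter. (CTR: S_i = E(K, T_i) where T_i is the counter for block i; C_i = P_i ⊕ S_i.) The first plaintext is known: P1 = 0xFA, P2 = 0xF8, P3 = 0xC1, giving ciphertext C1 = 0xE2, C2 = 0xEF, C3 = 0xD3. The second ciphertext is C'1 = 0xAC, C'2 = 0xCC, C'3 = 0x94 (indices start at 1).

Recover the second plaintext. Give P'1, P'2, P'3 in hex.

P'1 = 0xB4, P'2 = 0xDB, P'3 = 0x86

In CTR with a reused counter, both messages share the same keystream S_i, so C_i ⊕ C'_i = P_i ⊕ P'_i and thus P'_i = P_i ⊕ C_i ⊕ C'_i.
P'1: 0xFA ⊕ 0xE2 ⊕ 0xAC = 0xB4.
P'2: 0xF8 ⊕ 0xEF ⊕ 0xCC = 0xDB.
P'3: 0xC1 ⊕ 0xD3 ⊕ 0x94 = 0x86.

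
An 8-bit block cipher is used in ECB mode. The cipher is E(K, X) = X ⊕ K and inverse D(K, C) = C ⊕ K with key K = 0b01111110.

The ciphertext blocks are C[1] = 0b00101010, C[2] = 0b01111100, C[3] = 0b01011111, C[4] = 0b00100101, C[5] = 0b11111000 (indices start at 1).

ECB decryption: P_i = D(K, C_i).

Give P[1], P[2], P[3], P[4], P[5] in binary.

P[1]: D(K, 0b00101010) = 0b01010100.
P[2]: D(K, 0b01111100) = 0b00000010.
P[3]: D(K, 0b01011111) = 0b00100001.
P[4]: D(K, 0b00100101) = 0b01011011.
P[5]: D(K, 0b11111000) = 0b10000110.

P[1] = 0b01010100, P[2] = 0b00000010, P[3] = 0b00100001, P[4] = 0b01011011, P[5] = 0b10000110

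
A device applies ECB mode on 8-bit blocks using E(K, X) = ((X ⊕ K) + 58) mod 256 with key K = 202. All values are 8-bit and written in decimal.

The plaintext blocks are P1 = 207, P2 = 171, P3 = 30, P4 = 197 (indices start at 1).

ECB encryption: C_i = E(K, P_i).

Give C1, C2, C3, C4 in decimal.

C1 = 63, C2 = 155, C3 = 14, C4 = 73

C1: E(K, 207) = 63.
C2: E(K, 171) = 155.
C3: E(K, 30) = 14.
C4: E(K, 197) = 73.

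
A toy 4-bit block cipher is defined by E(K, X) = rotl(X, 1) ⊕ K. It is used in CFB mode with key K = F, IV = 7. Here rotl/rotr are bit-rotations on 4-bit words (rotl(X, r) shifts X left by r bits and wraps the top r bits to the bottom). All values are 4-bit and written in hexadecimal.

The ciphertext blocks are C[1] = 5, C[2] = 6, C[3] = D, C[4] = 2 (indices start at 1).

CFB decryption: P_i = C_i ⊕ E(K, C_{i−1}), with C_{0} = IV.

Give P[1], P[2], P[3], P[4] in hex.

P[1]: E(K, 7) = 1; 5 ⊕ 1 = 4.
P[2]: E(K, 5) = 5; 6 ⊕ 5 = 3.
P[3]: E(K, 6) = 3; D ⊕ 3 = E.
P[4]: E(K, D) = 4; 2 ⊕ 4 = 6.

P[1] = 4, P[2] = 3, P[3] = E, P[4] = 6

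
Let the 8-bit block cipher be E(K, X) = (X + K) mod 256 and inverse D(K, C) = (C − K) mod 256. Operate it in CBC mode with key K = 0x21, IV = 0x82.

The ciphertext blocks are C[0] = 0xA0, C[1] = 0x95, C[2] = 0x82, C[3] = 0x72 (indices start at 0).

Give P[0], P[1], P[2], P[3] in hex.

CBC decryption: P_i = D(K, C_i) ⊕ C_{i−1}, with C_{−1} = IV.
P[0]: D(K, 0xA0) = 0x7F; 0x7F ⊕ 0x82 = 0xFD.
P[1]: D(K, 0x95) = 0x74; 0x74 ⊕ 0xA0 = 0xD4.
P[2]: D(K, 0x82) = 0x61; 0x61 ⊕ 0x95 = 0xF4.
P[3]: D(K, 0x72) = 0x51; 0x51 ⊕ 0x82 = 0xD3.

P[0] = 0xFD, P[1] = 0xD4, P[2] = 0xF4, P[3] = 0xD3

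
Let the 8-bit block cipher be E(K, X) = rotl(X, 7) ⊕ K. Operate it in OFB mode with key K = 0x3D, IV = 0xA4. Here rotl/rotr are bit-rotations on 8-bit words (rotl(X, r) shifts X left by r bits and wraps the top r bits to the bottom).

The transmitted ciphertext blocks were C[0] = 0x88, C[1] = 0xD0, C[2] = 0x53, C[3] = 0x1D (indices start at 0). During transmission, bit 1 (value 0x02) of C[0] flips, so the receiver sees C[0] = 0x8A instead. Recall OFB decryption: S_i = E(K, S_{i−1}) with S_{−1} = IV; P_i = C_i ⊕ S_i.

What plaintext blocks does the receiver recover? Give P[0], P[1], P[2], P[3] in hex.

Only C[0] changed, to 0x8A. In OFB, a change in C_i flips the same bit in P_i only; the keystream is unaffected. Decrypting the received ciphertext:
P[0]: S = E(K, 0xA4) = 0x6F; 0x8A ⊕ 0x6F = 0xE5.
P[1]: S = E(K, 0x6F) = 0x8A; 0xD0 ⊕ 0x8A = 0x5A.
P[2]: S = E(K, 0x8A) = 0x78; 0x53 ⊕ 0x78 = 0x2B.
P[3]: S = E(K, 0x78) = 0x01; 0x1D ⊕ 0x01 = 0x1C.
Blocks that differ from the original plaintext: P[0].

P[0] = 0xE5, P[1] = 0x5A, P[2] = 0x2B, P[3] = 0x1C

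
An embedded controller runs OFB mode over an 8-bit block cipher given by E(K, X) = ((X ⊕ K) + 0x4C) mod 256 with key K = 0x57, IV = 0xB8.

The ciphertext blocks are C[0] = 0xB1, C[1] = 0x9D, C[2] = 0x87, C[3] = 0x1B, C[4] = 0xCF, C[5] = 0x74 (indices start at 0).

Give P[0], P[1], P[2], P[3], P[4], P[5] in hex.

P[0] = 0x8A, P[1] = 0x25, P[2] = 0xBC, P[3] = 0xA3, P[4] = 0xF4, P[5] = 0xCC

OFB decryption: S_i = E(K, S_{i−1}) with S_{−1} = IV; P_i = C_i ⊕ S_i.
P[0]: S = E(K, 0xB8) = 0x3B; 0xB1 ⊕ 0x3B = 0x8A.
P[1]: S = E(K, 0x3B) = 0xB8; 0x9D ⊕ 0xB8 = 0x25.
P[2]: S = E(K, 0xB8) = 0x3B; 0x87 ⊕ 0x3B = 0xBC.
P[3]: S = E(K, 0x3B) = 0xB8; 0x1B ⊕ 0xB8 = 0xA3.
P[4]: S = E(K, 0xB8) = 0x3B; 0xCF ⊕ 0x3B = 0xF4.
P[5]: S = E(K, 0x3B) = 0xB8; 0x74 ⊕ 0xB8 = 0xCC.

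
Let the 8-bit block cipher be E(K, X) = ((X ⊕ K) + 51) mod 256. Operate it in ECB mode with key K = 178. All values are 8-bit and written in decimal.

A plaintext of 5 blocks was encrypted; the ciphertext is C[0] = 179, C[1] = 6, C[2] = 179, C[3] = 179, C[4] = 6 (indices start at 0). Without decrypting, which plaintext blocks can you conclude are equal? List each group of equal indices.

P[0] = P[2] = P[3]; P[1] = P[4]

ECB encrypts each block independently with the same key, so equal ciphertext blocks imply equal plaintext blocks.
C[0] = C[2] = C[3] = 179, so P[0] = P[2] = P[3].
C[1] = C[4] = 6, so P[1] = P[4].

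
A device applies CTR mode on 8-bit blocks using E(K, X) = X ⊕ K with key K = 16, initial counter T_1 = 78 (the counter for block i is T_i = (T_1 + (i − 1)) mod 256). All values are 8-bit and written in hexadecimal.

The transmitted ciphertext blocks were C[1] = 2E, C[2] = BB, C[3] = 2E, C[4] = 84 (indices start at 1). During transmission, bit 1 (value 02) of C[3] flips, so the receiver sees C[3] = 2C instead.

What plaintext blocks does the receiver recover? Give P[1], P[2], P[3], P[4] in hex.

CTR decryption: S_i = E(K, T_i) where T_i is the counter for block i; P_i = C_i ⊕ S_i.
Only C[3] changed, to 2C. In CTR, a change in C_i flips the same bit in P_i only; the keystream is unaffected. Decrypting the received ciphertext:
P[1]: T = 78, S = E(K, T) = 6E; 2E ⊕ 6E = 40.
P[2]: T = 79, S = E(K, T) = 6F; BB ⊕ 6F = D4.
P[3]: T = 7A, S = E(K, T) = 6C; 2C ⊕ 6C = 40.
P[4]: T = 7B, S = E(K, T) = 6D; 84 ⊕ 6D = E9.
Blocks that differ from the original plaintext: P[3].

P[1] = 40, P[2] = D4, P[3] = 40, P[4] = E9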